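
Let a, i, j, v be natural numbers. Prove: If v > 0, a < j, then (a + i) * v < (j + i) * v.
a < j, therefore a + i < j + i. Since v > 0, (a + i) * v < (j + i) * v.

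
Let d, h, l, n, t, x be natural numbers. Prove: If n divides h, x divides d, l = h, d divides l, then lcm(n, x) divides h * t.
l = h and d divides l, hence d divides h. x divides d, so x divides h. Since n divides h, lcm(n, x) divides h. Then lcm(n, x) divides h * t.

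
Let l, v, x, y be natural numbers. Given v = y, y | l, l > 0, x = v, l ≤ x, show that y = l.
y | l and l > 0, so y ≤ l. x = v and v = y, thus x = y. Since l ≤ x, l ≤ y. Because y ≤ l, y = l.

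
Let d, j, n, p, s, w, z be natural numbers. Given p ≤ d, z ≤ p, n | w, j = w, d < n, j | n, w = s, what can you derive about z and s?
z < s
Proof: From j = w and j | n, w | n. Since n | w, n = w. Since w = s, n = s. Because z ≤ p and p ≤ d, z ≤ d. d < n, so z < n. Since n = s, z < s.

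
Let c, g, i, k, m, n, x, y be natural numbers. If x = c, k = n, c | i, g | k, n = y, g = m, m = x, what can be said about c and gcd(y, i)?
c | gcd(y, i)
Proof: Since g = m and m = x, g = x. From k = n and g | k, g | n. g = x, so x | n. Since n = y, x | y. x = c, so c | y. c | i, so c | gcd(y, i).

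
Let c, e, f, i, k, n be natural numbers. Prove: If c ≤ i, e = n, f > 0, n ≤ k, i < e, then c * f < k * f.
Since e = n and i < e, i < n. n ≤ k, so i < k. c ≤ i, so c < k. f > 0, so c * f < k * f.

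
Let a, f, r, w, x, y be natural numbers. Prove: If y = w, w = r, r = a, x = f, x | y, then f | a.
y = w and w = r, hence y = r. x | y, so x | r. Because r = a, x | a. x = f, so f | a.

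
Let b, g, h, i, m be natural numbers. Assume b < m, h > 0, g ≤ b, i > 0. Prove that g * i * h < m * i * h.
Because g ≤ b and b < m, g < m. i > 0, so g * i < m * i. h > 0, so g * i * h < m * i * h.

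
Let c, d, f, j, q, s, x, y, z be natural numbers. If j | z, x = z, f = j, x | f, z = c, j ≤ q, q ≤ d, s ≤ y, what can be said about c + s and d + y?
c + s ≤ d + y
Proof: f = j and x | f, thus x | j. Since x = z, z | j. Since j | z, j = z. z = c, so j = c. j ≤ q and q ≤ d, therefore j ≤ d. Since j = c, c ≤ d. s ≤ y, so c + s ≤ d + y.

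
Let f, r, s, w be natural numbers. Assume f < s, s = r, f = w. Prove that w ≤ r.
f = w and f < s, hence w < s. s = r, so w < r. Then w ≤ r.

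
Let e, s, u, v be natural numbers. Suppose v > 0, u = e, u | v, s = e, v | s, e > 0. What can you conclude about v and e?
v = e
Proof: Because s = e and v | s, v | e. Since e > 0, v ≤ e. u = e and u | v, hence e | v. From v > 0, e ≤ v. v ≤ e, so v = e.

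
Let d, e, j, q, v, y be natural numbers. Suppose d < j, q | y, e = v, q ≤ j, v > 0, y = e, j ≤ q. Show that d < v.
Because j ≤ q and q ≤ j, j = q. d < j, so d < q. y = e and e = v, thus y = v. q | y, so q | v. v > 0, so q ≤ v. d < q, so d < v.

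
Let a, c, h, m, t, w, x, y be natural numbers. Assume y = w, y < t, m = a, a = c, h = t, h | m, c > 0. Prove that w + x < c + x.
y = w and y < t, hence w < t. Since m = a and a = c, m = c. h = t and h | m, hence t | m. Since m = c, t | c. c > 0, so t ≤ c. From w < t, w < c. Then w + x < c + x.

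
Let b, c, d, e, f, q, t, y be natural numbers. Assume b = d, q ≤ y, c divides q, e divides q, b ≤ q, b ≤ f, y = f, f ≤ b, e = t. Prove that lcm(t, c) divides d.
f ≤ b and b ≤ f, hence f = b. y = f, so y = b. Because q ≤ y, q ≤ b. b ≤ q, so q = b. Because e = t and e divides q, t divides q. Because c divides q, lcm(t, c) divides q. Since q = b, lcm(t, c) divides b. Since b = d, lcm(t, c) divides d.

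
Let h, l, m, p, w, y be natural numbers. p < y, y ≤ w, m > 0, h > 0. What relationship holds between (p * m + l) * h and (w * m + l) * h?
(p * m + l) * h < (w * m + l) * h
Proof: Because p < y and y ≤ w, p < w. m > 0, so p * m < w * m. Then p * m + l < w * m + l. Since h > 0, (p * m + l) * h < (w * m + l) * h.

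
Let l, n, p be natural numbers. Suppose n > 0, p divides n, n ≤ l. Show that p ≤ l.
From p divides n and n > 0, p ≤ n. n ≤ l, so p ≤ l.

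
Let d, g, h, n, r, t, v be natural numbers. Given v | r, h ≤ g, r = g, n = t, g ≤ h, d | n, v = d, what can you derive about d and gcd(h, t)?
d | gcd(h, t)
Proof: Because g ≤ h and h ≤ g, g = h. Because r = g, r = h. Since v | r, v | h. Since v = d, d | h. n = t and d | n, thus d | t. Since d | h, d | gcd(h, t).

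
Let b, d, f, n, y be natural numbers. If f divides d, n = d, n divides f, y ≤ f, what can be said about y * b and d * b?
y * b ≤ d * b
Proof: n = d and n divides f, therefore d divides f. Since f divides d, f = d. Since y ≤ f, y ≤ d. By multiplying by a non-negative, y * b ≤ d * b.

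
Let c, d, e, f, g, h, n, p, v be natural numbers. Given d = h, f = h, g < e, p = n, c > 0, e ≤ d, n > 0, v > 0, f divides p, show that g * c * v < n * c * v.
g < e and e ≤ d, therefore g < d. d = h, so g < h. From f = h and f divides p, h divides p. p = n, so h divides n. n > 0, so h ≤ n. g < h, so g < n. Using c > 0, by multiplying by a positive, g * c < n * c. Using v > 0, by multiplying by a positive, g * c * v < n * c * v.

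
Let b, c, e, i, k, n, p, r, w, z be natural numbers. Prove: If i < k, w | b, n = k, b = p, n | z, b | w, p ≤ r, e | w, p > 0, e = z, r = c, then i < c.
n = k and n | z, hence k | z. w | b and b | w, so w = b. Since e = z and e | w, z | w. Since w = b, z | b. Since b = p, z | p. k | z, so k | p. Since p > 0, k ≤ p. r = c and p ≤ r, therefore p ≤ c. Since k ≤ p, k ≤ c. i < k, so i < c.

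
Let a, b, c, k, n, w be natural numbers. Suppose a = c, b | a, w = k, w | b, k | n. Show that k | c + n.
Because w = k and w | b, k | b. Since b | a, k | a. Because a = c, k | c. Because k | n, k | c + n.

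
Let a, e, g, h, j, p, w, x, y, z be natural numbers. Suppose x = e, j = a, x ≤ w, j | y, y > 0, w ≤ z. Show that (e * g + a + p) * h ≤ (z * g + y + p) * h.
Because x = e and x ≤ w, e ≤ w. From w ≤ z, e ≤ z. Then e * g ≤ z * g. From j | y and y > 0, j ≤ y. Since j = a, a ≤ y. Since e * g ≤ z * g, e * g + a ≤ z * g + y. Then e * g + a + p ≤ z * g + y + p. Then (e * g + a + p) * h ≤ (z * g + y + p) * h.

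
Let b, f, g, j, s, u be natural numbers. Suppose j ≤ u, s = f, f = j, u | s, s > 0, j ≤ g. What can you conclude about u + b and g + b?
u + b ≤ g + b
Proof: s = f and f = j, therefore s = j. u | s and s > 0, hence u ≤ s. Since s = j, u ≤ j. From j ≤ u, j = u. Because j ≤ g, u ≤ g. Then u + b ≤ g + b.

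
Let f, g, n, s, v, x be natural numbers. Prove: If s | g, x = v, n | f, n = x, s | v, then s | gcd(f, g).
n = x and n | f, so x | f. From x = v, v | f. s | v, so s | f. s | g, so s | gcd(f, g).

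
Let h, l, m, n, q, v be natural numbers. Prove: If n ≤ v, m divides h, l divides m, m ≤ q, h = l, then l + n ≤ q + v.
Since h = l and m divides h, m divides l. From l divides m, m = l. Since m ≤ q, l ≤ q. Since n ≤ v, l + n ≤ q + v.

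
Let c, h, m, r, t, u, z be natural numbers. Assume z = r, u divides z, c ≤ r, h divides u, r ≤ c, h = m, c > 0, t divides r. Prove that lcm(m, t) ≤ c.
r ≤ c and c ≤ r, hence r = c. z = r and u divides z, so u divides r. Since h divides u, h divides r. Since h = m, m divides r. Because t divides r, lcm(m, t) divides r. Because r = c, lcm(m, t) divides c. c > 0, so lcm(m, t) ≤ c.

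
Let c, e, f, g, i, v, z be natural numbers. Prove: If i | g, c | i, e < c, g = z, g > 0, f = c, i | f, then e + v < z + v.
f = c and i | f, hence i | c. c | i, so i = c. Because i | g, c | g. g > 0, so c ≤ g. g = z, so c ≤ z. e < c, so e < z. Then e + v < z + v.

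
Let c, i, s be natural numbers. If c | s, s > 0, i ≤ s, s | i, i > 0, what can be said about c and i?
c ≤ i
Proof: s | i and i > 0, so s ≤ i. Since i ≤ s, s = i. Because c | s and s > 0, c ≤ s. From s = i, c ≤ i.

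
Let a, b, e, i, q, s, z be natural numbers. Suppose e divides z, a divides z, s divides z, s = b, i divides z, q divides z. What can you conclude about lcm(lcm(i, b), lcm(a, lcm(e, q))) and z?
lcm(lcm(i, b), lcm(a, lcm(e, q))) divides z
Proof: s = b and s divides z, so b divides z. i divides z, so lcm(i, b) divides z. e divides z and q divides z, so lcm(e, q) divides z. From a divides z, lcm(a, lcm(e, q)) divides z. Since lcm(i, b) divides z, lcm(lcm(i, b), lcm(a, lcm(e, q))) divides z.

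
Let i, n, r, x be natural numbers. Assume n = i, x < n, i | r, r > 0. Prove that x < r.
n = i and x < n, thus x < i. From i | r and r > 0, i ≤ r. x < i, so x < r.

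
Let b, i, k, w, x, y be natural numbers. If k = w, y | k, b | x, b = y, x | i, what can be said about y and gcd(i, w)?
y | gcd(i, w)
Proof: b | x and x | i, so b | i. Since b = y, y | i. k = w and y | k, so y | w. Since y | i, y | gcd(i, w).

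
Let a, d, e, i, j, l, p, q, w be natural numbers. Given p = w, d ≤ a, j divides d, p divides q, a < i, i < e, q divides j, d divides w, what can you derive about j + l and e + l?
j + l < e + l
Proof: From p = w and p divides q, w divides q. Since d divides w, d divides q. Since q divides j, d divides j. j divides d, so d = j. a < i and i < e, therefore a < e. Since d ≤ a, d < e. Since d = j, j < e. Then j + l < e + l.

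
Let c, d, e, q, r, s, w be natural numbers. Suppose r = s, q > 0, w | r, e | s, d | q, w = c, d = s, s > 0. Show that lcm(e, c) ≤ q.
w = c and w | r, hence c | r. r = s, so c | s. From e | s, lcm(e, c) | s. s > 0, so lcm(e, c) ≤ s. Because d = s and d | q, s | q. q > 0, so s ≤ q. lcm(e, c) ≤ s, so lcm(e, c) ≤ q.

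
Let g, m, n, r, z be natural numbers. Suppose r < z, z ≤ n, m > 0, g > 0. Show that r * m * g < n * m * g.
Since r < z and z ≤ n, r < n. Using m > 0 and multiplying by a positive, r * m < n * m. Combining with g > 0, by multiplying by a positive, r * m * g < n * m * g.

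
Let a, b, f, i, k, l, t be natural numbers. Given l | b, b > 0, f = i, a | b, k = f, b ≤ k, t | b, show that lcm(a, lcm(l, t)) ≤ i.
l | b and t | b, so lcm(l, t) | b. From a | b, lcm(a, lcm(l, t)) | b. Because b > 0, lcm(a, lcm(l, t)) ≤ b. Because k = f and f = i, k = i. Since b ≤ k, b ≤ i. lcm(a, lcm(l, t)) ≤ b, so lcm(a, lcm(l, t)) ≤ i.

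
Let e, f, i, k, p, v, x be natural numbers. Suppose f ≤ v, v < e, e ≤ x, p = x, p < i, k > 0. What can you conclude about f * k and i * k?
f * k < i * k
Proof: f ≤ v and v < e, hence f < e. e ≤ x, so f < x. p = x and p < i, so x < i. Since f < x, f < i. Using k > 0 and multiplying by a positive, f * k < i * k.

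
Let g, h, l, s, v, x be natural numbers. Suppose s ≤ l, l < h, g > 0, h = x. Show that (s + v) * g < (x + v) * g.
Since h = x and l < h, l < x. Because s ≤ l, s < x. Then s + v < x + v. g > 0, so (s + v) * g < (x + v) * g.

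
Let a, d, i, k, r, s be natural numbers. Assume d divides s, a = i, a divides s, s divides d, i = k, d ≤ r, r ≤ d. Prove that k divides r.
d ≤ r and r ≤ d, hence d = r. Because s divides d and d divides s, s = d. Since a divides s, a divides d. a = i, so i divides d. Since d = r, i divides r. Since i = k, k divides r.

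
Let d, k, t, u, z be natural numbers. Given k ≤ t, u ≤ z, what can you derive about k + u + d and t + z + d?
k + u + d ≤ t + z + d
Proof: From k ≤ t and u ≤ z, k + u ≤ t + z. Then k + u + d ≤ t + z + d.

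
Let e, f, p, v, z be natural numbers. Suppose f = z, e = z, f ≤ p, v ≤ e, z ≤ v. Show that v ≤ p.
Because e = z and v ≤ e, v ≤ z. Since z ≤ v, z = v. Since f = z and f ≤ p, z ≤ p. Since z = v, v ≤ p.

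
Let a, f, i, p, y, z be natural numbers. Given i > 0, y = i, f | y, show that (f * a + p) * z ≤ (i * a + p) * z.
y = i and f | y, so f | i. Because i > 0, f ≤ i. Then f * a ≤ i * a. Then f * a + p ≤ i * a + p. Then (f * a + p) * z ≤ (i * a + p) * z.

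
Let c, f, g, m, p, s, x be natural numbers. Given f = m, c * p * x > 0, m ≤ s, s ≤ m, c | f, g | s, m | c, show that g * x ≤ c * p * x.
Because s ≤ m and m ≤ s, s = m. f = m and c | f, hence c | m. From m | c, m = c. From s = m, s = c. Since g | s, g | c. Then g | c * p. Then g * x | c * p * x. Since c * p * x > 0, g * x ≤ c * p * x.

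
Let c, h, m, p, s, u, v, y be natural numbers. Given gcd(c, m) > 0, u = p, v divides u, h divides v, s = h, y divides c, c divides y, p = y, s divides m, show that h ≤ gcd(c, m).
y divides c and c divides y, therefore y = c. Since p = y, p = c. h divides v and v divides u, thus h divides u. Since u = p, h divides p. Since p = c, h divides c. s = h and s divides m, hence h divides m. Since h divides c, h divides gcd(c, m). gcd(c, m) > 0, so h ≤ gcd(c, m).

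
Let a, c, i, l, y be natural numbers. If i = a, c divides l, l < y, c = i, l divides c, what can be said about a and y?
a < y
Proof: Because c = i and i = a, c = a. l divides c and c divides l, therefore l = c. Since l < y, c < y. c = a, so a < y.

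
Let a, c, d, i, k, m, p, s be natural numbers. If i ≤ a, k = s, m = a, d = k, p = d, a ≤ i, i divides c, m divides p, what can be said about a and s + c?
a divides s + c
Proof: p = d and d = k, thus p = k. Since k = s, p = s. From m = a and m divides p, a divides p. Since p = s, a divides s. i ≤ a and a ≤ i, thus i = a. i divides c, so a divides c. a divides s, so a divides s + c.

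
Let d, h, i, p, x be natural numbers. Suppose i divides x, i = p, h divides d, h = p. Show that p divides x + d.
Because i = p and i divides x, p divides x. Because h = p and h divides d, p divides d. p divides x, so p divides x + d.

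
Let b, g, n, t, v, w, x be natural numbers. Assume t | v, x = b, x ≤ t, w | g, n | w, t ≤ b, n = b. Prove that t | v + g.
Because x = b and x ≤ t, b ≤ t. From t ≤ b, b = t. n = b and n | w, therefore b | w. w | g, so b | g. From b = t, t | g. Since t | v, t | v + g.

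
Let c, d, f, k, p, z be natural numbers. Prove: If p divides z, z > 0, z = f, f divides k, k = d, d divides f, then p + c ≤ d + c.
Since k = d and f divides k, f divides d. d divides f, so f = d. p divides z and z > 0, therefore p ≤ z. z = f, so p ≤ f. f = d, so p ≤ d. Then p + c ≤ d + c.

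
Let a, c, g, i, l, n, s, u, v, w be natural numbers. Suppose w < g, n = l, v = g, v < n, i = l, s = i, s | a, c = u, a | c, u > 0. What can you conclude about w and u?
w < u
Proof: v = g and v < n, therefore g < n. n = l, so g < l. w < g, so w < l. s = i and s | a, therefore i | a. i = l, so l | a. c = u and a | c, therefore a | u. l | a, so l | u. u > 0, so l ≤ u. Since w < l, w < u.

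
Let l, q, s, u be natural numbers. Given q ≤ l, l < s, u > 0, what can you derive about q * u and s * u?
q * u < s * u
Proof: q ≤ l and l < s, therefore q < s. Combined with u > 0, by multiplying by a positive, q * u < s * u.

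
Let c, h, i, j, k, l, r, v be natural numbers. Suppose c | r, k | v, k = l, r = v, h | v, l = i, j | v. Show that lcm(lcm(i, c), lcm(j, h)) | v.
k = l and l = i, hence k = i. Since k | v, i | v. r = v and c | r, therefore c | v. i | v, so lcm(i, c) | v. Since j | v and h | v, lcm(j, h) | v. Since lcm(i, c) | v, lcm(lcm(i, c), lcm(j, h)) | v.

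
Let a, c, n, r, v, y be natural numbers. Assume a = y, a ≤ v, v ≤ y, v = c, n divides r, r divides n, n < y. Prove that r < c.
Because a = y and a ≤ v, y ≤ v. v ≤ y, so y = v. Since v = c, y = c. n divides r and r divides n, therefore n = r. Since n < y, r < y. Since y = c, r < c.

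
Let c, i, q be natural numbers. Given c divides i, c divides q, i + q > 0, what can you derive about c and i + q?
c ≤ i + q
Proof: c divides i and c divides q, thus c divides i + q. Since i + q > 0, c ≤ i + q.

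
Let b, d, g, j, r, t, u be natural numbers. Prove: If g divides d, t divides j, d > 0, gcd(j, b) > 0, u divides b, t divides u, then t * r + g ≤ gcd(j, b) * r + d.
Because t divides u and u divides b, t divides b. Since t divides j, t divides gcd(j, b). Since gcd(j, b) > 0, t ≤ gcd(j, b). By multiplying by a non-negative, t * r ≤ gcd(j, b) * r. g divides d and d > 0, therefore g ≤ d. Since t * r ≤ gcd(j, b) * r, t * r + g ≤ gcd(j, b) * r + d.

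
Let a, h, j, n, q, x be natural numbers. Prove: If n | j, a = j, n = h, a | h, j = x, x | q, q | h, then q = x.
n = h and n | j, thus h | j. a = j and a | h, hence j | h. Because h | j, h = j. q | h, so q | j. j = x, so q | x. x | q, so q = x.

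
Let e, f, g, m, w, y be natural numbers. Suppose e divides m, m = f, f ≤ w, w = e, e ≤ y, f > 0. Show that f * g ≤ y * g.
m = f and e divides m, therefore e divides f. Since f > 0, e ≤ f. From w = e and f ≤ w, f ≤ e. e ≤ f, so e = f. e ≤ y, so f ≤ y. By multiplying by a non-negative, f * g ≤ y * g.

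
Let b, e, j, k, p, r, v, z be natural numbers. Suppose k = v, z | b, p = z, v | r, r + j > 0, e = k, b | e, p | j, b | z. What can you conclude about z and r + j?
z ≤ r + j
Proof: e = k and k = v, therefore e = v. b | z and z | b, therefore b = z. b | e, so z | e. e = v, so z | v. Since v | r, z | r. p = z and p | j, hence z | j. z | r, so z | r + j. r + j > 0, so z ≤ r + j.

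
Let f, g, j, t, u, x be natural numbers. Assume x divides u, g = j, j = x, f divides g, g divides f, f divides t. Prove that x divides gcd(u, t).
g = j and j = x, hence g = x. f divides g and g divides f, hence f = g. From f divides t, g divides t. g = x, so x divides t. Since x divides u, x divides gcd(u, t).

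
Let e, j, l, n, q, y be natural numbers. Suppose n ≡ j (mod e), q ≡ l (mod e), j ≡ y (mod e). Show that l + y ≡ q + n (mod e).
n ≡ j (mod e) and j ≡ y (mod e), therefore n ≡ y (mod e). Since q ≡ l (mod e), by adding congruences, q + n ≡ l + y (mod e). Then l + y ≡ q + n (mod e).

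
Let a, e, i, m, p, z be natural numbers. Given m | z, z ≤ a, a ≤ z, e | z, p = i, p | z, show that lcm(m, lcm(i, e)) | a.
z ≤ a and a ≤ z, so z = a. Because p = i and p | z, i | z. Since e | z, lcm(i, e) | z. From m | z, lcm(m, lcm(i, e)) | z. Since z = a, lcm(m, lcm(i, e)) | a.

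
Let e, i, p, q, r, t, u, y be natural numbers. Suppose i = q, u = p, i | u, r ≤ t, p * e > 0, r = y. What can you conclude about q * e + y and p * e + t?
q * e + y ≤ p * e + t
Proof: u = p and i | u, thus i | p. Since i = q, q | p. Then q * e | p * e. p * e > 0, so q * e ≤ p * e. r = y and r ≤ t, thus y ≤ t. q * e ≤ p * e, so q * e + y ≤ p * e + t.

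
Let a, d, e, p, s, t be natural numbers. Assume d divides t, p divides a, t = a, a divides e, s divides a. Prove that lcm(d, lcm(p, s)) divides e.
t = a and d divides t, thus d divides a. From p divides a and s divides a, lcm(p, s) divides a. Since d divides a, lcm(d, lcm(p, s)) divides a. a divides e, so lcm(d, lcm(p, s)) divides e.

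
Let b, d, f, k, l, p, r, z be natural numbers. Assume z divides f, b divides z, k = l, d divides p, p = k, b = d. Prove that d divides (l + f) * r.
Since p = k and k = l, p = l. Since d divides p, d divides l. b = d and b divides z, hence d divides z. Since z divides f, d divides f. d divides l, so d divides l + f. Then d divides (l + f) * r.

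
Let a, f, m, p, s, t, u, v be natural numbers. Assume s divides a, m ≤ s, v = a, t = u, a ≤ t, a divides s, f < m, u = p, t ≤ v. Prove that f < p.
Because v = a and t ≤ v, t ≤ a. Since a ≤ t, a = t. Since t = u, a = u. Since u = p, a = p. s divides a and a divides s, therefore s = a. m ≤ s, so m ≤ a. From f < m, f < a. Since a = p, f < p.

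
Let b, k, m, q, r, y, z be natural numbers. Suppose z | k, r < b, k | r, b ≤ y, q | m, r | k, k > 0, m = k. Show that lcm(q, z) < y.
m = k and q | m, therefore q | k. z | k, so lcm(q, z) | k. Since k > 0, lcm(q, z) ≤ k. r | k and k | r, hence r = k. Since r < b, k < b. lcm(q, z) ≤ k, so lcm(q, z) < b. b ≤ y, so lcm(q, z) < y.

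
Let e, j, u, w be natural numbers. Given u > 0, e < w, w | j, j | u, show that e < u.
Because w | j and j | u, w | u. Since u > 0, w ≤ u. Since e < w, e < u.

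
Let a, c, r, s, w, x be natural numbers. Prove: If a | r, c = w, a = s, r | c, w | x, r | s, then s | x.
a = s and a | r, hence s | r. Since r | s, r = s. Because r | c, s | c. c = w, so s | w. w | x, so s | x.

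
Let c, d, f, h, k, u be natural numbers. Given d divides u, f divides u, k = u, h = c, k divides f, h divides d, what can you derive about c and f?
c divides f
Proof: k = u and k divides f, thus u divides f. Since f divides u, u = f. d divides u, so d divides f. h divides d, so h divides f. Since h = c, c divides f.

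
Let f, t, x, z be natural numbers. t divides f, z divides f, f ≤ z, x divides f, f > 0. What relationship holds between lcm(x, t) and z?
lcm(x, t) ≤ z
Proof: z divides f and f > 0, hence z ≤ f. Because f ≤ z, f = z. Because x divides f and t divides f, lcm(x, t) divides f. f > 0, so lcm(x, t) ≤ f. f = z, so lcm(x, t) ≤ z.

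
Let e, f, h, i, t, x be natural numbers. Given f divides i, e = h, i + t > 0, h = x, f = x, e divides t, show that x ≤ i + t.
f = x and f divides i, thus x divides i. e = h and h = x, so e = x. Since e divides t, x divides t. Because x divides i, x divides i + t. From i + t > 0, x ≤ i + t.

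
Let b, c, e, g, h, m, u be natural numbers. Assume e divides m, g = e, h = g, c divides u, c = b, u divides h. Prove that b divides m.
Because c = b and c divides u, b divides u. Since h = g and u divides h, u divides g. g = e, so u divides e. b divides u, so b divides e. Since e divides m, b divides m.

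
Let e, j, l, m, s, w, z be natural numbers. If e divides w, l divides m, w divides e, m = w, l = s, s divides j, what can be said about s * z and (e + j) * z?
s * z divides (e + j) * z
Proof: Since w divides e and e divides w, w = e. Since m = w, m = e. l = s and l divides m, hence s divides m. Since m = e, s divides e. Since s divides j, s divides e + j. Then s * z divides (e + j) * z.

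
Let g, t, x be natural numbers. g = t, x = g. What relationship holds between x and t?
x = t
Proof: x = g and g = t. By transitivity, x = t.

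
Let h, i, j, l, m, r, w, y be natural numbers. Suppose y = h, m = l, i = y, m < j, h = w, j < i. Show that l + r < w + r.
y = h and h = w, hence y = w. i = y and j < i, so j < y. m < j, so m < y. m = l, so l < y. y = w, so l < w. Then l + r < w + r.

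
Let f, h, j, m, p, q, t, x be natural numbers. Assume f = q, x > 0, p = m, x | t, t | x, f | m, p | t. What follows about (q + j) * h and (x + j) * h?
(q + j) * h ≤ (x + j) * h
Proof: Since t | x and x | t, t = x. Since p = m and p | t, m | t. f | m, so f | t. Since t = x, f | x. Since x > 0, f ≤ x. f = q, so q ≤ x. Then q + j ≤ x + j. Then (q + j) * h ≤ (x + j) * h.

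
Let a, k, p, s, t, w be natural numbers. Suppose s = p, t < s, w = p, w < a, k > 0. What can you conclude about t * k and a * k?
t * k < a * k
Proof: s = p and t < s, therefore t < p. w = p and w < a, therefore p < a. t < p, so t < a. Combined with k > 0, by multiplying by a positive, t * k < a * k.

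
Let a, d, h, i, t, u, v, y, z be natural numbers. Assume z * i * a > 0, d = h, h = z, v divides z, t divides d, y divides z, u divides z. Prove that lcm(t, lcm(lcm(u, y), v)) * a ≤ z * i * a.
Since d = h and h = z, d = z. From t divides d, t divides z. Since u divides z and y divides z, lcm(u, y) divides z. Since v divides z, lcm(lcm(u, y), v) divides z. t divides z, so lcm(t, lcm(lcm(u, y), v)) divides z. Then lcm(t, lcm(lcm(u, y), v)) divides z * i. Then lcm(t, lcm(lcm(u, y), v)) * a divides z * i * a. z * i * a > 0, so lcm(t, lcm(lcm(u, y), v)) * a ≤ z * i * a.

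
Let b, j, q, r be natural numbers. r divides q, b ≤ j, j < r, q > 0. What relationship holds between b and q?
b < q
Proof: b ≤ j and j < r, thus b < r. r divides q and q > 0, therefore r ≤ q. Since b < r, b < q.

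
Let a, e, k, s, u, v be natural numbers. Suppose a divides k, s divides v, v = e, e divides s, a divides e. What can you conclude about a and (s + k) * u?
a divides (s + k) * u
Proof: v = e and s divides v, so s divides e. e divides s, so e = s. a divides e, so a divides s. Since a divides k, a divides s + k. Then a divides (s + k) * u.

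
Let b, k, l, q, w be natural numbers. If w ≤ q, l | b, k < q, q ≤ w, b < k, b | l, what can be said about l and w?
l < w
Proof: q ≤ w and w ≤ q, thus q = w. b | l and l | b, therefore b = l. b < k and k < q, thus b < q. From b = l, l < q. From q = w, l < w.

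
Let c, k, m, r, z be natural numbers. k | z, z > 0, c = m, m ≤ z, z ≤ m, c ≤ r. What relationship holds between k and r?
k ≤ r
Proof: Since k | z and z > 0, k ≤ z. m ≤ z and z ≤ m, so m = z. c = m, so c = z. Since c ≤ r, z ≤ r. Since k ≤ z, k ≤ r.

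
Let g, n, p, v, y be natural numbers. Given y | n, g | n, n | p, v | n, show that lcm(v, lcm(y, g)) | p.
Since y | n and g | n, lcm(y, g) | n. v | n, so lcm(v, lcm(y, g)) | n. Because n | p, lcm(v, lcm(y, g)) | p.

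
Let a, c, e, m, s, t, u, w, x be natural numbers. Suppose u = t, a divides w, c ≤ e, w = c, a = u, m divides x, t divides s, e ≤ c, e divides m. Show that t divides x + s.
a = u and u = t, hence a = t. Since c ≤ e and e ≤ c, c = e. Since w = c, w = e. a divides w, so a divides e. Since e divides m, a divides m. m divides x, so a divides x. Since a = t, t divides x. Since t divides s, t divides x + s.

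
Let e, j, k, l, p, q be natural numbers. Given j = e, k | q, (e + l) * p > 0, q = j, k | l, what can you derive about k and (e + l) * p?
k ≤ (e + l) * p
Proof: From q = j and j = e, q = e. k | q, so k | e. Since k | l, k | e + l. Then k | (e + l) * p. (e + l) * p > 0, so k ≤ (e + l) * p.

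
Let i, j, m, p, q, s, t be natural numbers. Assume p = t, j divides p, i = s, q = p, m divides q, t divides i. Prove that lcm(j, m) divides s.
From q = p and m divides q, m divides p. Since j divides p, lcm(j, m) divides p. p = t, so lcm(j, m) divides t. i = s and t divides i, therefore t divides s. lcm(j, m) divides t, so lcm(j, m) divides s.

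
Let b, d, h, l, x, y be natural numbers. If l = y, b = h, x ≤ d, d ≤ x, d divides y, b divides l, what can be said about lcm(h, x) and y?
lcm(h, x) divides y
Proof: Since l = y and b divides l, b divides y. b = h, so h divides y. Since d ≤ x and x ≤ d, d = x. d divides y, so x divides y. h divides y, so lcm(h, x) divides y.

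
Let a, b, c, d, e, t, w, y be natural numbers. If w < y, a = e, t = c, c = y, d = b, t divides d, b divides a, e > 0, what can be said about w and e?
w < e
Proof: t = c and c = y, hence t = y. d = b and t divides d, so t divides b. Since b divides a, t divides a. Since t = y, y divides a. Since a = e, y divides e. Since e > 0, y ≤ e. w < y, so w < e.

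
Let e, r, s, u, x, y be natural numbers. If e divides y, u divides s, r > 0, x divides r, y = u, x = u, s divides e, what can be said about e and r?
e ≤ r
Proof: Because u divides s and s divides e, u divides e. Since y = u and e divides y, e divides u. Since u divides e, u = e. x = u and x divides r, therefore u divides r. u = e, so e divides r. Since r > 0, e ≤ r.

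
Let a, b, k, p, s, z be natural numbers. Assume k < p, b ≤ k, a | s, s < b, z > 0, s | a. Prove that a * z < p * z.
s | a and a | s, hence s = a. s < b, so a < b. Because b ≤ k and k < p, b < p. Since a < b, a < p. Because z > 0, a * z < p * z.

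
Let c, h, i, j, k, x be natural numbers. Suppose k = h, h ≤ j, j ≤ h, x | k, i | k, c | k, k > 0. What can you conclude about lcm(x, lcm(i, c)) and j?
lcm(x, lcm(i, c)) ≤ j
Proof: From h ≤ j and j ≤ h, h = j. Since k = h, k = j. i | k and c | k, thus lcm(i, c) | k. Because x | k, lcm(x, lcm(i, c)) | k. Since k > 0, lcm(x, lcm(i, c)) ≤ k. Since k = j, lcm(x, lcm(i, c)) ≤ j.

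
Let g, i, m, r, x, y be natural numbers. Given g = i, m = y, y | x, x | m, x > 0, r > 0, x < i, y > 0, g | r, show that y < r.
m = y and x | m, therefore x | y. y > 0, so x ≤ y. y | x and x > 0, thus y ≤ x. x ≤ y, so x = y. g = i and g | r, so i | r. r > 0, so i ≤ r. x < i, so x < r. x = y, so y < r.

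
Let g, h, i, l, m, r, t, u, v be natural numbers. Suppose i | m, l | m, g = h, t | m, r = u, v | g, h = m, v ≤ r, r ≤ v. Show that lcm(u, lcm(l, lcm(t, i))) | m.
v ≤ r and r ≤ v, hence v = r. Since r = u, v = u. From g = h and v | g, v | h. h = m, so v | m. v = u, so u | m. t | m and i | m, therefore lcm(t, i) | m. Since l | m, lcm(l, lcm(t, i)) | m. Since u | m, lcm(u, lcm(l, lcm(t, i))) | m.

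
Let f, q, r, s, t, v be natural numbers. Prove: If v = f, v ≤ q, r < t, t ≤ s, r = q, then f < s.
v = f and v ≤ q, thus f ≤ q. Because r = q and r < t, q < t. Because f ≤ q, f < t. Since t ≤ s, f < s.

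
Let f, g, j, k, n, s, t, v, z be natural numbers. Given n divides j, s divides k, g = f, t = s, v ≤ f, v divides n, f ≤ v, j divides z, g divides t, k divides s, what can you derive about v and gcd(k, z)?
v divides gcd(k, z)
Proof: Since s divides k and k divides s, s = k. f ≤ v and v ≤ f, so f = v. g = f and g divides t, so f divides t. Since t = s, f divides s. Since f = v, v divides s. Since s = k, v divides k. v divides n and n divides j, so v divides j. j divides z, so v divides z. From v divides k, v divides gcd(k, z).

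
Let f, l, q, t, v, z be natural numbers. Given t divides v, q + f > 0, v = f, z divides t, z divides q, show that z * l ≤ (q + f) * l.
From z divides t and t divides v, z divides v. Since v = f, z divides f. Since z divides q, z divides q + f. Since q + f > 0, z ≤ q + f. By multiplying by a non-negative, z * l ≤ (q + f) * l.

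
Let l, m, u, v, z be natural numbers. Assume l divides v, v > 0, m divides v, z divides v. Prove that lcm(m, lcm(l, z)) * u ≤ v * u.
l divides v and z divides v, hence lcm(l, z) divides v. m divides v, so lcm(m, lcm(l, z)) divides v. v > 0, so lcm(m, lcm(l, z)) ≤ v. By multiplying by a non-negative, lcm(m, lcm(l, z)) * u ≤ v * u.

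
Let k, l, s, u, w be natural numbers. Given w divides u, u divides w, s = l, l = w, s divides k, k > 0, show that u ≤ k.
w divides u and u divides w, hence w = u. Since s = l and l = w, s = w. From s divides k, w divides k. Since k > 0, w ≤ k. w = u, so u ≤ k.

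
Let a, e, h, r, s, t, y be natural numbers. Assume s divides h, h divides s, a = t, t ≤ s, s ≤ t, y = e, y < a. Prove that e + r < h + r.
s divides h and h divides s, hence s = h. From t ≤ s and s ≤ t, t = s. a = t, so a = s. y = e and y < a, hence e < a. Because a = s, e < s. s = h, so e < h. Then e + r < h + r.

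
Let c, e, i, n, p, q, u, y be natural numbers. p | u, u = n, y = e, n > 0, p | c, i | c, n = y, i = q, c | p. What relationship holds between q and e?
q ≤ e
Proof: n = y and y = e, so n = e. p | c and c | p, thus p = c. p | u, so c | u. Because i | c, i | u. u = n, so i | n. n > 0, so i ≤ n. Since n = e, i ≤ e. Since i = q, q ≤ e.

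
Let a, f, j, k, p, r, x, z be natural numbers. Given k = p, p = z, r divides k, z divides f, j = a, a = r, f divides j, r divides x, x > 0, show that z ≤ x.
Since k = p and p = z, k = z. Since r divides k, r divides z. j = a and a = r, hence j = r. f divides j, so f divides r. z divides f, so z divides r. Because r divides z, r = z. r divides x and x > 0, so r ≤ x. Since r = z, z ≤ x.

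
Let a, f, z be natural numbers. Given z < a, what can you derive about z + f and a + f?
z + f < a + f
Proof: Because z < a, by adding to both sides, z + f < a + f.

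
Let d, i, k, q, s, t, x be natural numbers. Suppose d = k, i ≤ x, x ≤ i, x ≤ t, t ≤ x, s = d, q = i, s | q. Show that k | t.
i ≤ x and x ≤ i, thus i = x. x ≤ t and t ≤ x, thus x = t. Since i = x, i = t. q = i and s | q, thus s | i. s = d, so d | i. i = t, so d | t. Since d = k, k | t.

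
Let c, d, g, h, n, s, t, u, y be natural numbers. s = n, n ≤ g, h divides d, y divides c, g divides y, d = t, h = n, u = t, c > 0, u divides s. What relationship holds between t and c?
t ≤ c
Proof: h = n and h divides d, thus n divides d. Since d = t, n divides t. Because u = t and u divides s, t divides s. s = n, so t divides n. Since n divides t, n = t. Since n ≤ g, t ≤ g. Since g divides y and y divides c, g divides c. Since c > 0, g ≤ c. Since t ≤ g, t ≤ c.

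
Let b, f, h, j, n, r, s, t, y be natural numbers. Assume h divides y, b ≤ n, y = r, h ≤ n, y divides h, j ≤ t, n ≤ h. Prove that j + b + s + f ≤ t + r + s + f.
n ≤ h and h ≤ n, so n = h. h divides y and y divides h, hence h = y. Since n = h, n = y. y = r, so n = r. Since b ≤ n, b ≤ r. Since j ≤ t, j + b ≤ t + r. Then j + b + s ≤ t + r + s. Then j + b + s + f ≤ t + r + s + f.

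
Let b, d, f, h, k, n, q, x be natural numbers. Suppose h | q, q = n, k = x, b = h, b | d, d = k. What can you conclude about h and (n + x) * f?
h | (n + x) * f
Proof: q = n and h | q, therefore h | n. d = k and b | d, therefore b | k. From k = x, b | x. From b = h, h | x. Since h | n, h | n + x. Then h | (n + x) * f.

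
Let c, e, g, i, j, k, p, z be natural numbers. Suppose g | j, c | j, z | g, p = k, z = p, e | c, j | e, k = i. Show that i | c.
z = p and p = k, therefore z = k. j | e and e | c, hence j | c. Since c | j, j = c. z | g and g | j, so z | j. j = c, so z | c. Since z = k, k | c. Since k = i, i | c.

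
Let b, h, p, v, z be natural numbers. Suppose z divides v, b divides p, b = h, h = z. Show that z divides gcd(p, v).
Because b = h and h = z, b = z. Because b divides p, z divides p. z divides v, so z divides gcd(p, v).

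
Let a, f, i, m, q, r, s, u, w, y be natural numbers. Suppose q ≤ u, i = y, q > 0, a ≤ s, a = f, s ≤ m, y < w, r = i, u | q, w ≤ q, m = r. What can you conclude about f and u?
f < u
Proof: a = f and a ≤ s, therefore f ≤ s. m = r and r = i, hence m = i. From i = y, m = y. Since s ≤ m, s ≤ y. f ≤ s, so f ≤ y. u | q and q > 0, hence u ≤ q. Since q ≤ u, q = u. Because w ≤ q, w ≤ u. y < w, so y < u. f ≤ y, so f < u.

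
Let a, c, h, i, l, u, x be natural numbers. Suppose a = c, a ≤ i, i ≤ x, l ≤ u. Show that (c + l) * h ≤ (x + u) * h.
a ≤ i and i ≤ x, hence a ≤ x. Since a = c, c ≤ x. Since l ≤ u, c + l ≤ x + u. By multiplying by a non-negative, (c + l) * h ≤ (x + u) * h.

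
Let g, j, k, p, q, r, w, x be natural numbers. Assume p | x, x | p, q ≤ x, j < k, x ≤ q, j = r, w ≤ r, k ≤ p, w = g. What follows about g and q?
g < q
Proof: w = g and w ≤ r, therefore g ≤ r. From p | x and x | p, p = x. x ≤ q and q ≤ x, therefore x = q. p = x, so p = q. Since j = r and j < k, r < k. From k ≤ p, r < p. Since p = q, r < q. Since g ≤ r, g < q.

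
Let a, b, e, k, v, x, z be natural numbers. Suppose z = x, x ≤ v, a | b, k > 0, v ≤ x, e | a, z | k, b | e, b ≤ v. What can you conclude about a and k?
a ≤ k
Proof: From b | e and e | a, b | a. a | b, so b = a. x ≤ v and v ≤ x, therefore x = v. z = x and z | k, so x | k. Since x = v, v | k. k > 0, so v ≤ k. b ≤ v, so b ≤ k. Since b = a, a ≤ k.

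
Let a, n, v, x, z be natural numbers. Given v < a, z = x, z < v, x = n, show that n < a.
z = x and x = n, thus z = n. From z < v and v < a, z < a. Since z = n, n < a.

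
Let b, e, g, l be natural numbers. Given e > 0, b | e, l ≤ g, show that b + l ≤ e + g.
Because b | e and e > 0, b ≤ e. Since l ≤ g, b + l ≤ e + g.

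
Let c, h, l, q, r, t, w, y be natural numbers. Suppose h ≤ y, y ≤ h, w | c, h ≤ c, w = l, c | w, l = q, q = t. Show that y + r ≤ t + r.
c | w and w | c, so c = w. Since w = l, c = l. l = q, so c = q. h ≤ y and y ≤ h, so h = y. Since h ≤ c, y ≤ c. Since c = q, y ≤ q. q = t, so y ≤ t. Then y + r ≤ t + r.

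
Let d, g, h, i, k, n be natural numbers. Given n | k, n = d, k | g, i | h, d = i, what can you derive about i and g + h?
i | g + h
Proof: From n = d and d = i, n = i. n | k and k | g, so n | g. Since n = i, i | g. Since i | h, i | g + h.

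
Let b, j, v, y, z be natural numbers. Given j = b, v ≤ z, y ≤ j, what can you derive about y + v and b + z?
y + v ≤ b + z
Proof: Because j = b and y ≤ j, y ≤ b. Since v ≤ z, y + v ≤ b + z.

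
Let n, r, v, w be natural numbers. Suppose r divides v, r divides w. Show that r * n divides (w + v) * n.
r divides w and r divides v, hence r divides w + v. Then r * n divides (w + v) * n.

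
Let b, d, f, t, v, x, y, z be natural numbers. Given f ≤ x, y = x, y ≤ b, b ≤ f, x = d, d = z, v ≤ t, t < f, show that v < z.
From y ≤ b and b ≤ f, y ≤ f. y = x, so x ≤ f. f ≤ x, so f = x. x = d, so f = d. d = z, so f = z. From v ≤ t and t < f, v < f. f = z, so v < z.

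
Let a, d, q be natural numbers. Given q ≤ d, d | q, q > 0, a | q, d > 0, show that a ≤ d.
d | q and q > 0, so d ≤ q. Since q ≤ d, q = d. Since a | q, a | d. Since d > 0, a ≤ d.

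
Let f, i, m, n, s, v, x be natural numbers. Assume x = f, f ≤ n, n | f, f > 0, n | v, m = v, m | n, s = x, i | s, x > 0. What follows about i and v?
i ≤ v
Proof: n | f and f > 0, hence n ≤ f. f ≤ n, so f = n. x = f, so x = n. Because m = v and m | n, v | n. Since n | v, n = v. From x = n, x = v. Because s = x and i | s, i | x. Because x > 0, i ≤ x. From x = v, i ≤ v.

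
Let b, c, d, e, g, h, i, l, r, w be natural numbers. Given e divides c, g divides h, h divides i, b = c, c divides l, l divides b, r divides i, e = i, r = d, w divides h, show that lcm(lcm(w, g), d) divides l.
Because w divides h and g divides h, lcm(w, g) divides h. Since h divides i, lcm(w, g) divides i. Since r = d and r divides i, d divides i. lcm(w, g) divides i, so lcm(lcm(w, g), d) divides i. b = c and l divides b, therefore l divides c. c divides l, so c = l. From e = i and e divides c, i divides c. c = l, so i divides l. Because lcm(lcm(w, g), d) divides i, lcm(lcm(w, g), d) divides l.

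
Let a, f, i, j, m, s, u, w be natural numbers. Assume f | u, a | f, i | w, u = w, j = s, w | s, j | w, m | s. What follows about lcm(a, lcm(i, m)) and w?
lcm(a, lcm(i, m)) | w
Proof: Because u = w and f | u, f | w. From a | f, a | w. j = s and j | w, hence s | w. Since w | s, s = w. m | s, so m | w. Since i | w, lcm(i, m) | w. Since a | w, lcm(a, lcm(i, m)) | w.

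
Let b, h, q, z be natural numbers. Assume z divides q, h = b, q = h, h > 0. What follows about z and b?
z ≤ b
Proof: Because q = h and z divides q, z divides h. Since h > 0, z ≤ h. h = b, so z ≤ b.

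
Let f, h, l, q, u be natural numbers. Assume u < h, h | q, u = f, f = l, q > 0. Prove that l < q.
u = f and f = l, therefore u = l. From h | q and q > 0, h ≤ q. Since u < h, u < q. Since u = l, l < q.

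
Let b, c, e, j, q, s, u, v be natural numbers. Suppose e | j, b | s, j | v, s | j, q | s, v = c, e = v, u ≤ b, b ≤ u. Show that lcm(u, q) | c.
b ≤ u and u ≤ b, so b = u. Because b | s, u | s. q | s, so lcm(u, q) | s. Because e = v and e | j, v | j. j | v, so j = v. v = c, so j = c. Since s | j, s | c. Since lcm(u, q) | s, lcm(u, q) | c.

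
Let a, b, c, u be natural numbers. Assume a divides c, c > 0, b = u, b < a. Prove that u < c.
Since a divides c and c > 0, a ≤ c. Since b < a, b < c. Since b = u, u < c.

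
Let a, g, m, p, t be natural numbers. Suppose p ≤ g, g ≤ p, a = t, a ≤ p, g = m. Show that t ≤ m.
p ≤ g and g ≤ p, hence p = g. Since g = m, p = m. a ≤ p, so a ≤ m. a = t, so t ≤ m.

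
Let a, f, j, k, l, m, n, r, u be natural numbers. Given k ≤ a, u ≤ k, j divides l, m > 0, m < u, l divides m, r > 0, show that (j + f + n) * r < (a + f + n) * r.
Because j divides l and l divides m, j divides m. m > 0, so j ≤ m. Because u ≤ k and k ≤ a, u ≤ a. From m < u, m < a. From j ≤ m, j < a. Then j + f < a + f. Then j + f + n < a + f + n. Since r > 0, by multiplying by a positive, (j + f + n) * r < (a + f + n) * r.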